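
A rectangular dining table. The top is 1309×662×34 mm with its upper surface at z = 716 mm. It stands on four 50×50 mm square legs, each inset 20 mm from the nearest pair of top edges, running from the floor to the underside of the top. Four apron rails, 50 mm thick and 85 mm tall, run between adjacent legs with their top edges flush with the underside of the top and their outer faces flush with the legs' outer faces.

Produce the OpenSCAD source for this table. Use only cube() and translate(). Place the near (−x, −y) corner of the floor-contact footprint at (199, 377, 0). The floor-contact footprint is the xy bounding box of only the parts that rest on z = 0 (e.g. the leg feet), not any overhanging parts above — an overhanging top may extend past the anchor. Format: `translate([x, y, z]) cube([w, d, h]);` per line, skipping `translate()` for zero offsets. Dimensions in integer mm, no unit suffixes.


// leg_h = 716 - 34 = 682
// apron z = 682 - 85 = 597
translate([179, 357, 682]) cube([1309, 662, 34]);
translate([199, 377, 0]) cube([50, 50, 682]);
translate([1418, 377, 0]) cube([50, 50, 682]);
translate([199, 949, 0]) cube([50, 50, 682]);
translate([1418, 949, 0]) cube([50, 50, 682]);
translate([249, 377, 597]) cube([1169, 50, 85]);
translate([249, 949, 597]) cube([1169, 50, 85]);
translate([199, 427, 597]) cube([50, 522, 85]);
translate([1418, 427, 597]) cube([50, 522, 85]);


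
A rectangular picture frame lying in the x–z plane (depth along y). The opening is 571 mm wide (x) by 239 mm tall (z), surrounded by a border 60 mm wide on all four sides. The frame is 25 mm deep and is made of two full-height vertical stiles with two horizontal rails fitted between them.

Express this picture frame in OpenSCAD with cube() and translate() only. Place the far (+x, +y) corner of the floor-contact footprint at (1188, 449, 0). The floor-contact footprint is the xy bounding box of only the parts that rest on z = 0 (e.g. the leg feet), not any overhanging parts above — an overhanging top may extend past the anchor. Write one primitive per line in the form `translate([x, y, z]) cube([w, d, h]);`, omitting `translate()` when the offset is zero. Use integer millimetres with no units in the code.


translate([497, 424, 0]) cube([60, 25, 359]);
translate([1128, 424, 0]) cube([60, 25, 359]);
translate([557, 424, 0]) cube([571, 25, 60]);
translate([557, 424, 299]) cube([571, 25, 60]);


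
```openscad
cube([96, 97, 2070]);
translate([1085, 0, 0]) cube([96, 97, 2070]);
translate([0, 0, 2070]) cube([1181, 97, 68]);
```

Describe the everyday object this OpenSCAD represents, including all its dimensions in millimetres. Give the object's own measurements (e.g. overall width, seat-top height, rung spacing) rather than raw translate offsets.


A door frame. The clear opening is 989 mm wide and 2070 mm high. Two 96 mm wide jambs, 97 mm deep, stand either side of the opening from the floor to the top of the opening. A 68 mm thick head sits across the top of both jambs, spanning the full outside width of the frame.


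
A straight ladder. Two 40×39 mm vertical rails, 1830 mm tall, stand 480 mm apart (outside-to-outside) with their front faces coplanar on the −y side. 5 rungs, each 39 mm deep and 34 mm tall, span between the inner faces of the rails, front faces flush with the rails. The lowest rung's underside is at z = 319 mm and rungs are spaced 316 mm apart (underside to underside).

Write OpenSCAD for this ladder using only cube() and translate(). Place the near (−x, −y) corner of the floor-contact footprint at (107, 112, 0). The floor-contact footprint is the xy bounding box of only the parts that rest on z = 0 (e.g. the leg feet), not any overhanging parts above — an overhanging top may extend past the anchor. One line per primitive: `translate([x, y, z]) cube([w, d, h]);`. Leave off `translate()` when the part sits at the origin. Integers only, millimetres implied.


translate([107, 112, 0]) cube([40, 39, 1830]);
translate([547, 112, 0]) cube([40, 39, 1830]);
translate([147, 112, 319]) cube([400, 39, 34]);
translate([147, 112, 635]) cube([400, 39, 34]);
translate([147, 112, 951]) cube([400, 39, 34]);
translate([147, 112, 1267]) cube([400, 39, 34]);
translate([147, 112, 1583]) cube([400, 39, 34]);


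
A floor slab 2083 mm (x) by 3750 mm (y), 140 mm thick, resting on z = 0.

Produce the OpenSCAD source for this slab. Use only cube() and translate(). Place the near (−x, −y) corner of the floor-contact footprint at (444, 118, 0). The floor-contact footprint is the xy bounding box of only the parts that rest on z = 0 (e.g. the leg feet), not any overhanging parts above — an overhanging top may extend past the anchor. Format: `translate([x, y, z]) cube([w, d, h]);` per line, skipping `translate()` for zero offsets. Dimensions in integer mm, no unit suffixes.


translate([444, 118, 0]) cube([2083, 3750, 140]);


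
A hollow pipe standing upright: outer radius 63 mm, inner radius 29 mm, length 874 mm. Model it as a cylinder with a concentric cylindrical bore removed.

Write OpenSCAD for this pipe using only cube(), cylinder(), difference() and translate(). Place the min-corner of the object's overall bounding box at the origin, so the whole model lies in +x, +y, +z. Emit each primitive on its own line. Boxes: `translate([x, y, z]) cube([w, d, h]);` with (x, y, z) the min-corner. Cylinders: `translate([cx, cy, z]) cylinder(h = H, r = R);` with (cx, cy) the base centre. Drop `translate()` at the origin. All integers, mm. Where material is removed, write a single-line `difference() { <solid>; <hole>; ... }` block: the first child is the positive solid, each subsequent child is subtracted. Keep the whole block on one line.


difference() { translate([63, 63, 0]) cylinder(h = 874, r = 63); translate([63, 63, 0]) cylinder(h = 874, r = 29); }


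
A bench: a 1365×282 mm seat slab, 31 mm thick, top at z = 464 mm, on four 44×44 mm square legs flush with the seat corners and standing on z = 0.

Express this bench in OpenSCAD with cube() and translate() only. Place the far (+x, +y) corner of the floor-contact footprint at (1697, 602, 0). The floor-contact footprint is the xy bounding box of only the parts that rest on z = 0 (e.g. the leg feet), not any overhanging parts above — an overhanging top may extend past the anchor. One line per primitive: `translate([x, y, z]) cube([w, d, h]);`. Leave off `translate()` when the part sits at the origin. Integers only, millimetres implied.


translate([332, 320, 433]) cube([1365, 282, 31]);
translate([332, 320, 0]) cube([44, 44, 433]);
translate([332, 558, 0]) cube([44, 44, 433]);
translate([1653, 320, 0]) cube([44, 44, 433]);
translate([1653, 558, 0]) cube([44, 44, 433]);


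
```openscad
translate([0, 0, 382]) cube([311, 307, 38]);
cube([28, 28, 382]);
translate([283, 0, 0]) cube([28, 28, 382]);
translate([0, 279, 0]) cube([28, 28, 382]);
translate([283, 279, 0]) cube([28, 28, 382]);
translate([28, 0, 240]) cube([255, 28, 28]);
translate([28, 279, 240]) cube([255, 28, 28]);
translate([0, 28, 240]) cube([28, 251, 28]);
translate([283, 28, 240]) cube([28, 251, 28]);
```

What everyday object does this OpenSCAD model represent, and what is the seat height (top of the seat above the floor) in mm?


A stool. The seat height is 420 mm.

A 311×307×38 slab at z = 382 on four corner posts — a stool. The seat top is 382 + 38 = 420 mm.


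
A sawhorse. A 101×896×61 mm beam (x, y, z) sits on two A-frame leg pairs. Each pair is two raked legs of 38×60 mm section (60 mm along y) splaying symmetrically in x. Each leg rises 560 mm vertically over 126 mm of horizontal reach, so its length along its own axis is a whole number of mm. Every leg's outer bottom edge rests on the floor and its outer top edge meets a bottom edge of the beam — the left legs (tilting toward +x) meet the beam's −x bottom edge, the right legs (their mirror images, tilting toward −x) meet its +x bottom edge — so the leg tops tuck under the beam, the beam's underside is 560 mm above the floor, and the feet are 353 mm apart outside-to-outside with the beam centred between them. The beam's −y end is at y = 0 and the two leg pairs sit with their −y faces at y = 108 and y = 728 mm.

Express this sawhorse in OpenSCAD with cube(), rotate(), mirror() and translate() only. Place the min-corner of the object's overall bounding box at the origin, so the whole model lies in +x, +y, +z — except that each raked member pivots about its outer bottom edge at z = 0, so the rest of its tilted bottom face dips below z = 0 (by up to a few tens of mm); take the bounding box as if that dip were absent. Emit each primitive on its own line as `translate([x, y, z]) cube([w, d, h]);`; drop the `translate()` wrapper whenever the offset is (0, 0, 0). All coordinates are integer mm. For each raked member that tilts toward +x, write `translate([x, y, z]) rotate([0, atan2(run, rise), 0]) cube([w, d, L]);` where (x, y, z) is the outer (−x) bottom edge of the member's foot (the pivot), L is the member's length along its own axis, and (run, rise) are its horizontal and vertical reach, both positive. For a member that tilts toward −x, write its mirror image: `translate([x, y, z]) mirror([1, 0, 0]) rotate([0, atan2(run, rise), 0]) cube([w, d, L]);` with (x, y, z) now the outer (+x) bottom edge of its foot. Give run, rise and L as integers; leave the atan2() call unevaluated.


translate([126, 0, 560]) cube([101, 896, 61]);
translate([0, 108, 0]) rotate([0, atan2(126, 560), 0]) cube([38, 60, 574]);
translate([353, 108, 0]) mirror([1, 0, 0]) rotate([0, atan2(126, 560), 0]) cube([38, 60, 574]);
translate([0, 728, 0]) rotate([0, atan2(126, 560), 0]) cube([38, 60, 574]);
translate([353, 728, 0]) mirror([1, 0, 0]) rotate([0, atan2(126, 560), 0]) cube([38, 60, 574]);


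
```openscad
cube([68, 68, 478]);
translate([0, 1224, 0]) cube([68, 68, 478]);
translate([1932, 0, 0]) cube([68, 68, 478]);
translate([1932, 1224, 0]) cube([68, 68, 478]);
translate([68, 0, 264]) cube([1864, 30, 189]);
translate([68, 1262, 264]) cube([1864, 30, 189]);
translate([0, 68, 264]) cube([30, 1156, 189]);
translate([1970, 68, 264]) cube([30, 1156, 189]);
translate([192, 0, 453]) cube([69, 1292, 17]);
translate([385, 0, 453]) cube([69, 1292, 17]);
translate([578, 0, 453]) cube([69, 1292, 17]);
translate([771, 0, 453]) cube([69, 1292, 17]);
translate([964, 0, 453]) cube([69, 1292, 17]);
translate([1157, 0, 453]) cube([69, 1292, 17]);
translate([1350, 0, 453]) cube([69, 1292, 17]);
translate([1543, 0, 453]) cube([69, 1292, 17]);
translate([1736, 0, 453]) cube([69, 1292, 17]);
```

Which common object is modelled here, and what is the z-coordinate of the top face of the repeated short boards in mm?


A bed frame. The slat-top height is 470 mm.

Four posts, four rails, and a row of slats — a bed frame. Slats sit on the rails at z = 264 + 189 = 453; with slat thickness 17, the top is 470 mm.


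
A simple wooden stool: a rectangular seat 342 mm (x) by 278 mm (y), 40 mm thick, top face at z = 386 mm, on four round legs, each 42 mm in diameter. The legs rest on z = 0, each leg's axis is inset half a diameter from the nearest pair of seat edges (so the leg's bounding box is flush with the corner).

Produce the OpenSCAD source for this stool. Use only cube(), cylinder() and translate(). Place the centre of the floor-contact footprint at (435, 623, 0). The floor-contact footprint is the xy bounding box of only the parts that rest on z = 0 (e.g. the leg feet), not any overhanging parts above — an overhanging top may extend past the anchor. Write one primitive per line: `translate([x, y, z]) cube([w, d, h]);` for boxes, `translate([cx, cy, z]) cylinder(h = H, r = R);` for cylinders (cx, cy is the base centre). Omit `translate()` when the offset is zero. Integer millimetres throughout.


translate([264, 484, 346]) cube([342, 278, 40]);
translate([285, 505, 0]) cylinder(h = 346, r = 21);
translate([585, 505, 0]) cylinder(h = 346, r = 21);
translate([285, 741, 0]) cylinder(h = 346, r = 21);
translate([585, 741, 0]) cylinder(h = 346, r = 21);


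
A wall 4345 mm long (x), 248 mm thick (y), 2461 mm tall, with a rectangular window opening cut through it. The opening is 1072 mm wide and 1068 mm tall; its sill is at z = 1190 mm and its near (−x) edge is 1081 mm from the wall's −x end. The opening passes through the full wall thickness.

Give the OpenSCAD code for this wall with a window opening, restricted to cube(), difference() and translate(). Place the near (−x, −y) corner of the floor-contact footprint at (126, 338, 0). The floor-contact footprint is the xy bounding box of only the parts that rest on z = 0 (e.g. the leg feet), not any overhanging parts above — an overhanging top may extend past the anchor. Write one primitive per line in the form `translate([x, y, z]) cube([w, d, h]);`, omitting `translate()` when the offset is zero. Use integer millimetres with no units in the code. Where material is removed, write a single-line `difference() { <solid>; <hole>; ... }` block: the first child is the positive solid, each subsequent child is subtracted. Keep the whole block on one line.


difference() { translate([126, 338, 0]) cube([4345, 248, 2461]); translate([1207, 338, 1190]) cube([1072, 248, 1068]); }


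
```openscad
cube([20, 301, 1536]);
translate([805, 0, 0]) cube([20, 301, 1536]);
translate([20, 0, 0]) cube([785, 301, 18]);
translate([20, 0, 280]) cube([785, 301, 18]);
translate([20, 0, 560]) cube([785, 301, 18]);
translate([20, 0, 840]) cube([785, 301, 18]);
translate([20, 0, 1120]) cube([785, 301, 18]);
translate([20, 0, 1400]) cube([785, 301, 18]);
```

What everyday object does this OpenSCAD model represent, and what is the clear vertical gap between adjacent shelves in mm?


A bookshelf. The clear shelf gap is 262 mm.

Two tall side panels with 6 horizontal boards between them — a bookshelf. The first two shelf undersides are at z = 0 and z = 280; with shelf thickness 18, the clear gap is 280 − 0 − 18 = 262 mm.


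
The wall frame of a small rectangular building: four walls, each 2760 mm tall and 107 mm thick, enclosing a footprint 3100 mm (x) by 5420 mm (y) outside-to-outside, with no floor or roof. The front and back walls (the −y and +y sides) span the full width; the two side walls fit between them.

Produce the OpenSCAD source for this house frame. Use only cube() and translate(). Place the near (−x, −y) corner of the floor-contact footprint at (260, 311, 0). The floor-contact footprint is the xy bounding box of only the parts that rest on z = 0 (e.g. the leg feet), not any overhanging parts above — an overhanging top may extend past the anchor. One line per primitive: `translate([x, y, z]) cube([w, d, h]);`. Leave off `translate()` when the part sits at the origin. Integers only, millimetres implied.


translate([260, 311, 0]) cube([3100, 107, 2760]);
translate([260, 5624, 0]) cube([3100, 107, 2760]);
translate([260, 418, 0]) cube([107, 5206, 2760]);
translate([3253, 418, 0]) cube([107, 5206, 2760]);


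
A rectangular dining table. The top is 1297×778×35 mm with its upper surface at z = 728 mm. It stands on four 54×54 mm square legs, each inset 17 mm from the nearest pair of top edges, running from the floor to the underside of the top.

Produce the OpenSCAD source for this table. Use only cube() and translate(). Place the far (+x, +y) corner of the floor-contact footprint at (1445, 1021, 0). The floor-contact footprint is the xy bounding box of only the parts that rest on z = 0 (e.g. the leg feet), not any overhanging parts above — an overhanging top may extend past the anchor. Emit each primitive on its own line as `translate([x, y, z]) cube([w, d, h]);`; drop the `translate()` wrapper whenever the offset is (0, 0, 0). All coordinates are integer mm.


// leg_h = 728 - 35 = 693
translate([165, 260, 693]) cube([1297, 778, 35]);
translate([182, 277, 0]) cube([54, 54, 693]);
translate([1391, 277, 0]) cube([54, 54, 693]);
translate([182, 967, 0]) cube([54, 54, 693]);
translate([1391, 967, 0]) cube([54, 54, 693]);


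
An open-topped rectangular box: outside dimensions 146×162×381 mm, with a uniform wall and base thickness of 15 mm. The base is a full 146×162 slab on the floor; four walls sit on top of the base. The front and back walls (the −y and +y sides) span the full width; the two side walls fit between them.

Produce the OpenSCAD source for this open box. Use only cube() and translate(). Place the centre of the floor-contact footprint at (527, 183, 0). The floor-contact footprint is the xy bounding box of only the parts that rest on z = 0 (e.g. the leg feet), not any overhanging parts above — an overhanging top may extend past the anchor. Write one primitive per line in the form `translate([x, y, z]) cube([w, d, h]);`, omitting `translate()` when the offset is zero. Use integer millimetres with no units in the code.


translate([454, 102, 0]) cube([146, 162, 15]);
translate([454, 102, 15]) cube([146, 15, 366]);
translate([454, 249, 15]) cube([146, 15, 366]);
translate([454, 117, 15]) cube([15, 132, 366]);
translate([585, 117, 15]) cube([15, 132, 366]);


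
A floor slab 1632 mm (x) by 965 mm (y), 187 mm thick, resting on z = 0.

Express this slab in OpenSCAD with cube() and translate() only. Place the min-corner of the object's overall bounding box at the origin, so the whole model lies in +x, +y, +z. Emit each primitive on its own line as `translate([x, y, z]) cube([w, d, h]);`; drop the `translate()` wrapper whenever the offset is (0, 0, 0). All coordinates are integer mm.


cube([1632, 965, 187]);


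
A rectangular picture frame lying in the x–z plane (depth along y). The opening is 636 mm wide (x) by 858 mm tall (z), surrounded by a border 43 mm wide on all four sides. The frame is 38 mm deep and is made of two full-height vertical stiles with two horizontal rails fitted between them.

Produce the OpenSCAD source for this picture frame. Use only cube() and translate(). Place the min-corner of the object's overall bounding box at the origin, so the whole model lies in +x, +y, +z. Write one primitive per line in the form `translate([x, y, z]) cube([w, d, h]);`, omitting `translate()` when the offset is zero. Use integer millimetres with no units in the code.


cube([43, 38, 944]);
translate([679, 0, 0]) cube([43, 38, 944]);
translate([43, 0, 0]) cube([636, 38, 43]);
translate([43, 0, 901]) cube([636, 38, 43]);


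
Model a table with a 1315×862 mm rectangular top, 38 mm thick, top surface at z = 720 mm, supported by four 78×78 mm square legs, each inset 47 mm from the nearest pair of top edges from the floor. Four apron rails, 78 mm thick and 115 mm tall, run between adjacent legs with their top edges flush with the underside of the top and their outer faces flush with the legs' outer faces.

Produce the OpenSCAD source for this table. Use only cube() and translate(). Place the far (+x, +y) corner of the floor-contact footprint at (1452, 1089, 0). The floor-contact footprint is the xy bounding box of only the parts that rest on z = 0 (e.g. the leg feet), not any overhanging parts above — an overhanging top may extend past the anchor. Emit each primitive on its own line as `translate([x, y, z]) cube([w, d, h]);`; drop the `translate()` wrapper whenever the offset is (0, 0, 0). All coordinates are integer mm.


translate([184, 274, 682]) cube([1315, 862, 38]);
translate([231, 321, 0]) cube([78, 78, 682]);
translate([1374, 321, 0]) cube([78, 78, 682]);
translate([231, 1011, 0]) cube([78, 78, 682]);
translate([1374, 1011, 0]) cube([78, 78, 682]);
translate([309, 321, 567]) cube([1065, 78, 115]);
translate([309, 1011, 567]) cube([1065, 78, 115]);
translate([231, 399, 567]) cube([78, 612, 115]);
translate([1374, 399, 567]) cube([78, 612, 115]);


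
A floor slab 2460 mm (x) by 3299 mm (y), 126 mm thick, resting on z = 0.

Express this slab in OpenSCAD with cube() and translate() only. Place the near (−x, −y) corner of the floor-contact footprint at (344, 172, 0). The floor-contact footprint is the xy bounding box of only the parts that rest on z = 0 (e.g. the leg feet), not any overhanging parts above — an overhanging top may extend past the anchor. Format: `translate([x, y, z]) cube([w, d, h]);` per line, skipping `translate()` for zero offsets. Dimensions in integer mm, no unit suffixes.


translate([344, 172, 0]) cube([2460, 3299, 126]);


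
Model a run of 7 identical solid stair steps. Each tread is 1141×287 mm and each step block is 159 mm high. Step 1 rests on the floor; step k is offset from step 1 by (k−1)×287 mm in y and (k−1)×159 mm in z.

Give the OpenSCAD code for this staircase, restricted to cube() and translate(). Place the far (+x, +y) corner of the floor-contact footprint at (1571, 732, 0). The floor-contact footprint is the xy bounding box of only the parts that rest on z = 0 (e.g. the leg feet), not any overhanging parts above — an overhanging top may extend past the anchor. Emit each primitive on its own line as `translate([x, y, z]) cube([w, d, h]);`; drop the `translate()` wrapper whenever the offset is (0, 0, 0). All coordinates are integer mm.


translate([430, 445, 0]) cube([1141, 287, 159]);
translate([430, 732, 159]) cube([1141, 287, 159]);
translate([430, 1019, 318]) cube([1141, 287, 159]);
translate([430, 1306, 477]) cube([1141, 287, 159]);
translate([430, 1593, 636]) cube([1141, 287, 159]);
translate([430, 1880, 795]) cube([1141, 287, 159]);
translate([430, 2167, 954]) cube([1141, 287, 159]);


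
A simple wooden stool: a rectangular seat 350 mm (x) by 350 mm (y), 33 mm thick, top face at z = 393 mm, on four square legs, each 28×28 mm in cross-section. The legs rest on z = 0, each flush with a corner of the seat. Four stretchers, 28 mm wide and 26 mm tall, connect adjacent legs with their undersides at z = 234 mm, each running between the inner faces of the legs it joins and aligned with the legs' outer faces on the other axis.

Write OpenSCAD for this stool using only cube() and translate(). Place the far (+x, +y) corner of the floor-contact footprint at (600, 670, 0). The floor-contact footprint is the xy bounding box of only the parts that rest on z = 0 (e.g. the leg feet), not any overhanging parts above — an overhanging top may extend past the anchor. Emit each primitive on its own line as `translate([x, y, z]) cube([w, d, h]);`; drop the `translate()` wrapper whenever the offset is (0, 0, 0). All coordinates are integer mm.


translate([250, 320, 360]) cube([350, 350, 33]);
translate([250, 320, 0]) cube([28, 28, 360]);
translate([572, 320, 0]) cube([28, 28, 360]);
translate([250, 642, 0]) cube([28, 28, 360]);
translate([572, 642, 0]) cube([28, 28, 360]);
translate([278, 320, 234]) cube([294, 28, 26]);
translate([278, 642, 234]) cube([294, 28, 26]);
translate([250, 348, 234]) cube([28, 294, 26]);
translate([572, 348, 234]) cube([28, 294, 26]);


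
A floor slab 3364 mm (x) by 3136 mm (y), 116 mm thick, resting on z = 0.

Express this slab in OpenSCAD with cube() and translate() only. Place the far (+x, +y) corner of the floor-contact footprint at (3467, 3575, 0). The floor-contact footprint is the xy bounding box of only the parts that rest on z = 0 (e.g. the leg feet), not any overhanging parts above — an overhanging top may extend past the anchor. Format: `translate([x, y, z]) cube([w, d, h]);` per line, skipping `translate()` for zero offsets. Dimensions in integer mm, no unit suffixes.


translate([103, 439, 0]) cube([3364, 3136, 116]);


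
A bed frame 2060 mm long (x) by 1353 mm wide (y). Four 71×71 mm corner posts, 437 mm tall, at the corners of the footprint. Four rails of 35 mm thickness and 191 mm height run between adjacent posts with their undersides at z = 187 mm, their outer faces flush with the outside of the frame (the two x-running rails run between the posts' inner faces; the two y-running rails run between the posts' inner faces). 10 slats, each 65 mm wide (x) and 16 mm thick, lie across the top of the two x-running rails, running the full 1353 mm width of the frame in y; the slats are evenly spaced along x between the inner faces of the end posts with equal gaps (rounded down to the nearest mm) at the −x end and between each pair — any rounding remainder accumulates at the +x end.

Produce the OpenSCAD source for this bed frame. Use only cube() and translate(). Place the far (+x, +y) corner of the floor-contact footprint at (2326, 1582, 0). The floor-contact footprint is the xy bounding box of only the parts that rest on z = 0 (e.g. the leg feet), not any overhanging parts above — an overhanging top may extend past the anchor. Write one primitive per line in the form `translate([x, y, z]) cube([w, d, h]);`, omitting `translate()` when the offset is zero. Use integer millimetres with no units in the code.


translate([266, 229, 0]) cube([71, 71, 437]);
translate([266, 1511, 0]) cube([71, 71, 437]);
translate([2255, 229, 0]) cube([71, 71, 437]);
translate([2255, 1511, 0]) cube([71, 71, 437]);
translate([337, 229, 187]) cube([1918, 35, 191]);
translate([337, 1547, 187]) cube([1918, 35, 191]);
translate([266, 300, 187]) cube([35, 1211, 191]);
translate([2291, 300, 187]) cube([35, 1211, 191]);
translate([452, 229, 378]) cube([65, 1353, 16]);
translate([632, 229, 378]) cube([65, 1353, 16]);
translate([812, 229, 378]) cube([65, 1353, 16]);
translate([992, 229, 378]) cube([65, 1353, 16]);
translate([1172, 229, 378]) cube([65, 1353, 16]);
translate([1352, 229, 378]) cube([65, 1353, 16]);
translate([1532, 229, 378]) cube([65, 1353, 16]);
translate([1712, 229, 378]) cube([65, 1353, 16]);
translate([1892, 229, 378]) cube([65, 1353, 16]);
translate([2072, 229, 378]) cube([65, 1353, 16]);


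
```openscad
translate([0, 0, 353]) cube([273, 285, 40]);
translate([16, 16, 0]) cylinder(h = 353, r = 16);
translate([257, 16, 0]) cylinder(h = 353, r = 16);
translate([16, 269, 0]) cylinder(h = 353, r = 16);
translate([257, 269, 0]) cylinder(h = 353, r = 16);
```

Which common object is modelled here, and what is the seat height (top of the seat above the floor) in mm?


A stool. The seat height is 393 mm.

A 273×285×40 slab at z = 353 on four corner cylinders — a stool. The seat top is 353 + 40 = 393 mm.


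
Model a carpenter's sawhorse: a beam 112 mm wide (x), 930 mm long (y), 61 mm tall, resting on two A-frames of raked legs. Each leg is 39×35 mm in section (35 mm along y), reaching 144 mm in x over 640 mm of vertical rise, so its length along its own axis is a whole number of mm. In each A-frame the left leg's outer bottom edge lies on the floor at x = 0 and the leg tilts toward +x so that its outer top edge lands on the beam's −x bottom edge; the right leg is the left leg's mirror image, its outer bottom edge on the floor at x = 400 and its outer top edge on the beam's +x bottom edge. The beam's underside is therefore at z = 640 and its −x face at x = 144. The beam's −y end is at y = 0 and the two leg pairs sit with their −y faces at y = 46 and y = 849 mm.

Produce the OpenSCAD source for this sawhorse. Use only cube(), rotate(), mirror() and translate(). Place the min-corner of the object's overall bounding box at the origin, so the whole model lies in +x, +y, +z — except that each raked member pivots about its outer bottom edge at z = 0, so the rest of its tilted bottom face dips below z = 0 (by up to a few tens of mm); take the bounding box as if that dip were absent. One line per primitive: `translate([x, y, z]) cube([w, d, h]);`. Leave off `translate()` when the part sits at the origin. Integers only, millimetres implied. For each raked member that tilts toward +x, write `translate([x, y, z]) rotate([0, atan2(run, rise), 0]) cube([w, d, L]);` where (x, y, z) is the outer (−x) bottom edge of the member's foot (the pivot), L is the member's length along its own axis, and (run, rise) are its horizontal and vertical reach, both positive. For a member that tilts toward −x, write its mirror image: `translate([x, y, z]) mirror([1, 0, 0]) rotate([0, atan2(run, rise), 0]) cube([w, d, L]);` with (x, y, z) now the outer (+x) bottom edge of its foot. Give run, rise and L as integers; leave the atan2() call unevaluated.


translate([144, 0, 640]) cube([112, 930, 61]);
translate([0, 46, 0]) rotate([0, atan2(144, 640), 0]) cube([39, 35, 656]);
translate([400, 46, 0]) mirror([1, 0, 0]) rotate([0, atan2(144, 640), 0]) cube([39, 35, 656]);
translate([0, 849, 0]) rotate([0, atan2(144, 640), 0]) cube([39, 35, 656]);
translate([400, 849, 0]) mirror([1, 0, 0]) rotate([0, atan2(144, 640), 0]) cube([39, 35, 656]);


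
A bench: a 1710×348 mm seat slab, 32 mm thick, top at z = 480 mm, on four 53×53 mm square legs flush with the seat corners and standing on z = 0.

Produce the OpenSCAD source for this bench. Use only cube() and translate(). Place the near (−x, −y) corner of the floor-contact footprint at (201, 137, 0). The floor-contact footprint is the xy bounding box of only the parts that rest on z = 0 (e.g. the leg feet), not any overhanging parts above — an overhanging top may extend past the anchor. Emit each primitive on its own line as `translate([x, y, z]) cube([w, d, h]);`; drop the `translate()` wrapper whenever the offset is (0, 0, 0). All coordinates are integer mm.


translate([201, 137, 448]) cube([1710, 348, 32]);
translate([201, 137, 0]) cube([53, 53, 448]);
translate([201, 432, 0]) cube([53, 53, 448]);
translate([1858, 137, 0]) cube([53, 53, 448]);
translate([1858, 432, 0]) cube([53, 53, 448]);


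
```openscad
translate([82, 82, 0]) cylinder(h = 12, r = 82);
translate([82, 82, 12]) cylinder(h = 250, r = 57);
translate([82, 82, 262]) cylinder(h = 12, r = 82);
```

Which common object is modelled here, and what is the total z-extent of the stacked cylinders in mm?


A spool. The overall height is 274 mm.

Three coaxial cylinders, large–small–large — a spool. Two 12 mm flanges and a 250 mm core give 12 + 250 + 12 = 274 mm.


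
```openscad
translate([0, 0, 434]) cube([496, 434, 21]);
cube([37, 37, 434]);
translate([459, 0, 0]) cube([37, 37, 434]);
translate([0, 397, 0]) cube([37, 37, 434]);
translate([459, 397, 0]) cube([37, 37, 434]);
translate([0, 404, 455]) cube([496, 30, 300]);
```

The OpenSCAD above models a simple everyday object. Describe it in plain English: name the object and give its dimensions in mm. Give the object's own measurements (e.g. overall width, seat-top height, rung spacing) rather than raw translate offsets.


A chair. The seat is a 496×434×21 mm slab with its top at z = 455 mm, on four 37×37 mm corner legs (flush with the seat edges, standing on z = 0). A flat backrest 30 mm thick, 300 mm tall, spans the full seat width and rises from the seat top along its +y edge, rear face flush with the rear of the seat.


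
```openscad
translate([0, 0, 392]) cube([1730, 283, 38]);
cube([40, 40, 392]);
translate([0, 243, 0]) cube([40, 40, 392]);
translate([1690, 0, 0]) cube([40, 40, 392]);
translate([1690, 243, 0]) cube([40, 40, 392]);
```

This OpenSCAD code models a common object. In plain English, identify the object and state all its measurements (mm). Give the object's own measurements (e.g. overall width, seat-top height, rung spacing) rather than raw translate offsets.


A bench: a 1730×283 mm seat slab, 38 mm thick, top at z = 430 mm, on four 40×40 mm square legs flush with the seat corners and standing on z = 0.


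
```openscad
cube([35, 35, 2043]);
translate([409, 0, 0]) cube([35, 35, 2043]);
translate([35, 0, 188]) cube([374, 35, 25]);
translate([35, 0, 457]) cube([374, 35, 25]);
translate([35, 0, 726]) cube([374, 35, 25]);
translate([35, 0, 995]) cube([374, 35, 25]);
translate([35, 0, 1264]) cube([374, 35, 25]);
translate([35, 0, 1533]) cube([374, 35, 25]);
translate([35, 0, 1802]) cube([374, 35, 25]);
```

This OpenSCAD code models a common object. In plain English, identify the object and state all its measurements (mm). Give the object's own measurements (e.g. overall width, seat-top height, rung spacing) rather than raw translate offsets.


A straight ladder. Two 35×35 mm vertical rails, 2043 mm tall, stand 444 mm apart (outside-to-outside) with their front faces coplanar on the −y side. 7 rungs, each 35 mm deep and 25 mm tall, span between the inner faces of the rails, front faces flush with the rails. The lowest rung's underside is at z = 188 mm and rungs are spaced 269 mm apart (underside to underside).


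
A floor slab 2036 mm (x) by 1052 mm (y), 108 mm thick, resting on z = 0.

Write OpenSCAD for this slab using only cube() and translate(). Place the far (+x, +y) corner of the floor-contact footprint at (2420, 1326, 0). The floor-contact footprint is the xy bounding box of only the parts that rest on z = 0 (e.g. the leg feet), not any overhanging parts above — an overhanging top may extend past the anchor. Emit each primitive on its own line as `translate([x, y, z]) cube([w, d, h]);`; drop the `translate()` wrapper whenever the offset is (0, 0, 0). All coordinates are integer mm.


translate([384, 274, 0]) cube([2036, 1052, 108]);


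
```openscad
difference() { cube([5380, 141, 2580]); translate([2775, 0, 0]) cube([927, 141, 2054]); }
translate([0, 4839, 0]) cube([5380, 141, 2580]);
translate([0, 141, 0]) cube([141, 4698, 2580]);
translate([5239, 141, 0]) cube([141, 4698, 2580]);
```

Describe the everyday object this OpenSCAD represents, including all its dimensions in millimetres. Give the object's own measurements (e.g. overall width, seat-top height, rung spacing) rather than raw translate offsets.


A single room: four walls, each 2580 mm tall and 141 mm thick, enclosing an outside footprint 5380×4980 mm (x × y), no floor or roof. The front and back walls (−y and +y sides) run the full x-width; the side walls fit between their inner faces. A door opening 927 mm wide and 2054 mm tall is cut through the front wall from the floor up, its −x edge 2775 mm from the wall's −x end.


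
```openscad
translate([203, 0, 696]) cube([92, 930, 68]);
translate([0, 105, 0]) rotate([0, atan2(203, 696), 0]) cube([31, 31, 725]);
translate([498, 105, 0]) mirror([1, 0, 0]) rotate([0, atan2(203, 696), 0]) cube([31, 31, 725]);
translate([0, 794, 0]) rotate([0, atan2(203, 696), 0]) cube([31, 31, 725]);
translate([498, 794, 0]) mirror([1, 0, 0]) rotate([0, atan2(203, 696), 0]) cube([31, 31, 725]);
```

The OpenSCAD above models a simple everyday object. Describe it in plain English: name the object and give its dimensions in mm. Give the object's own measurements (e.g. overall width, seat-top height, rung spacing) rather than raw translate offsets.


A sawhorse. A 92×930×68 mm beam (x, y, z) sits on two A-frame leg pairs. Each pair is two raked legs of 31×31 mm section (31 mm along y) splaying symmetrically in x. Each leg rises 696 mm vertically over 203 mm of horizontal reach and is 725 mm long along its own axis. Every leg's outer bottom edge rests on the floor and its outer top edge meets a bottom edge of the beam — the left legs (tilting toward +x) meet the beam's −x bottom edge, the right legs (their mirror images, tilting toward −x) meet its +x bottom edge — so the leg tops tuck under the beam, the beam's underside is 696 mm above the floor, and the feet are 498 mm apart outside-to-outside with the beam centred between them. The two leg pairs are set in 105 mm from either end of the beam.


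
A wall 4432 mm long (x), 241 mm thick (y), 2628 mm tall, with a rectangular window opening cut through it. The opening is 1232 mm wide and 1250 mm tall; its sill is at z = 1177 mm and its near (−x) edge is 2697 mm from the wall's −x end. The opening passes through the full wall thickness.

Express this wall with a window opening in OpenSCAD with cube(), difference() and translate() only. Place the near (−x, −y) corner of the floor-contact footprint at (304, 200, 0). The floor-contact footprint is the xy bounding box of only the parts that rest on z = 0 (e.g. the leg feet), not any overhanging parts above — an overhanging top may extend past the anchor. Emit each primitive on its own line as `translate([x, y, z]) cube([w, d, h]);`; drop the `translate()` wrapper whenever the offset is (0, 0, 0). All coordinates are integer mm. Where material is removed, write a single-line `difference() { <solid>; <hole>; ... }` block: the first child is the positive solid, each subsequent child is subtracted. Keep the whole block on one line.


difference() { translate([304, 200, 0]) cube([4432, 241, 2628]); translate([3001, 200, 1177]) cube([1232, 241, 1250]); }


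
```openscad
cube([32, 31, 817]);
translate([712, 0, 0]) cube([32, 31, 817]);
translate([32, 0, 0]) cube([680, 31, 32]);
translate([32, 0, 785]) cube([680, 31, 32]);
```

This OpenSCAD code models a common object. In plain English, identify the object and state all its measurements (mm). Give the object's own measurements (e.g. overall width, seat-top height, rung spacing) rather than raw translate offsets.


A rectangular picture frame lying in the x–z plane (depth along y). The opening is 680 mm wide (x) by 753 mm tall (z), surrounded by a border 32 mm wide on all four sides. The frame is 31 mm deep and is made of two full-height vertical stiles with two horizontal rails fitted between them.


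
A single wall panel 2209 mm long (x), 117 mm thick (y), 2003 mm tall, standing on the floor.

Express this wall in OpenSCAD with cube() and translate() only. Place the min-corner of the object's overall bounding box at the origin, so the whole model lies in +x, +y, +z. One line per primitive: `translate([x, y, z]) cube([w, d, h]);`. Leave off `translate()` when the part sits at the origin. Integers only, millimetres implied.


cube([2209, 117, 2003]);


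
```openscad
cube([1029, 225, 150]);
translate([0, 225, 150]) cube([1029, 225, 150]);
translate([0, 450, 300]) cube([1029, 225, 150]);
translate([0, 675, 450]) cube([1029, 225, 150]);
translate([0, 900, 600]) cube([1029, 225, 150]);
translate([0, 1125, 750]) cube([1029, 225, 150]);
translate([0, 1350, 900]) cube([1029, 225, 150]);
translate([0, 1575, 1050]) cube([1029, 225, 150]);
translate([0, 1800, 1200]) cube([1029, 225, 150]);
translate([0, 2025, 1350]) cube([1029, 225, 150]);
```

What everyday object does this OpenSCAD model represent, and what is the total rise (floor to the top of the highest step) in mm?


A staircase. The total rise is 1500 mm.

10 identical blocks, each offset up and back from the previous — a staircase. Each step is 150 mm tall and there are 10 of them, so the total rise is 10 × 150 = 1500 mm.


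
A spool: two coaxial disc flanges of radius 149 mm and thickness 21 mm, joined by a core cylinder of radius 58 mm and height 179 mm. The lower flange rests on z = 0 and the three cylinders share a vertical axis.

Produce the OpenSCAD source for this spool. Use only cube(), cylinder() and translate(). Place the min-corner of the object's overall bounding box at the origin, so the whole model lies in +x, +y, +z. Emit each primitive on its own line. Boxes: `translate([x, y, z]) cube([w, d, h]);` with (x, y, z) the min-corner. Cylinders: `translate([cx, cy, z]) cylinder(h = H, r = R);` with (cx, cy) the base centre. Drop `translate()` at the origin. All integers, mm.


translate([149, 149, 0]) cylinder(h = 21, r = 149);
translate([149, 149, 21]) cylinder(h = 179, r = 58);
translate([149, 149, 200]) cylinder(h = 21, r = 149);


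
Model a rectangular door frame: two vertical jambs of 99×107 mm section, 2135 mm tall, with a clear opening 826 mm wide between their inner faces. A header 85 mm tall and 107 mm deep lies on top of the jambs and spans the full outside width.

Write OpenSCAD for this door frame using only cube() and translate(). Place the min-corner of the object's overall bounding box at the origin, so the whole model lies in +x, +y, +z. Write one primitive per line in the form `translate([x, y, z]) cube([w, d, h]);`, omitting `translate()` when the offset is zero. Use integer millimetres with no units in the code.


cube([99, 107, 2135]);
translate([925, 0, 0]) cube([99, 107, 2135]);
translate([0, 0, 2135]) cube([1024, 107, 85]);


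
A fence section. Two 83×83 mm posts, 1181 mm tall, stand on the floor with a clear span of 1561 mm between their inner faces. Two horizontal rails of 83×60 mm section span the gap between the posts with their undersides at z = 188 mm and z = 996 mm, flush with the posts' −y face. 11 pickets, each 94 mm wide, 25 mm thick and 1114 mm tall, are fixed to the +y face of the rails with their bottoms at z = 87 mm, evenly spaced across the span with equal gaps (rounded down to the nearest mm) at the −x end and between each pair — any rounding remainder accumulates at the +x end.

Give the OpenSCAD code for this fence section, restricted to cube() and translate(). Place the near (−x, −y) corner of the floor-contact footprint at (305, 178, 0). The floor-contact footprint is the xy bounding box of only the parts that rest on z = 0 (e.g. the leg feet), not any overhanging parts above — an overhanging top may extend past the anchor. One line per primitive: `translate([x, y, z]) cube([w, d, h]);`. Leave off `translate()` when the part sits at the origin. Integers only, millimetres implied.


translate([305, 178, 0]) cube([83, 83, 1181]);
translate([1949, 178, 0]) cube([83, 83, 1181]);
translate([388, 178, 188]) cube([1561, 83, 60]);
translate([388, 178, 996]) cube([1561, 83, 60]);
translate([431, 261, 87]) cube([94, 25, 1114]);
translate([568, 261, 87]) cube([94, 25, 1114]);
translate([705, 261, 87]) cube([94, 25, 1114]);
translate([842, 261, 87]) cube([94, 25, 1114]);
translate([979, 261, 87]) cube([94, 25, 1114]);
translate([1116, 261, 87]) cube([94, 25, 1114]);
translate([1253, 261, 87]) cube([94, 25, 1114]);
translate([1390, 261, 87]) cube([94, 25, 1114]);
translate([1527, 261, 87]) cube([94, 25, 1114]);
translate([1664, 261, 87]) cube([94, 25, 1114]);
translate([1801, 261, 87]) cube([94, 25, 1114]);
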